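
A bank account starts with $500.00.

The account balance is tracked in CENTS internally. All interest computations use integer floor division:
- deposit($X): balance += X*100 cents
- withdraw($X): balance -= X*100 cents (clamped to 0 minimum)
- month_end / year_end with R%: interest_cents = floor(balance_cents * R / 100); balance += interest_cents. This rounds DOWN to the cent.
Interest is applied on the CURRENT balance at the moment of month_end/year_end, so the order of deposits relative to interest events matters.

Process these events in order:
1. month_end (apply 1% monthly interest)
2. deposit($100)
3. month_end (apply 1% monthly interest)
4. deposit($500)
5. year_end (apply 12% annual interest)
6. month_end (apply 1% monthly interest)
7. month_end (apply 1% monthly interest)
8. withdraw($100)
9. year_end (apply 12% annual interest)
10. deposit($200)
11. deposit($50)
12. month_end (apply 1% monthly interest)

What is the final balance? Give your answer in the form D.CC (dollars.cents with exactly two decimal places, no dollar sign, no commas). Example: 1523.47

Answer: 1575.28

Derivation:
After 1 (month_end (apply 1% monthly interest)): balance=$505.00 total_interest=$5.00
After 2 (deposit($100)): balance=$605.00 total_interest=$5.00
After 3 (month_end (apply 1% monthly interest)): balance=$611.05 total_interest=$11.05
After 4 (deposit($500)): balance=$1111.05 total_interest=$11.05
After 5 (year_end (apply 12% annual interest)): balance=$1244.37 total_interest=$144.37
After 6 (month_end (apply 1% monthly interest)): balance=$1256.81 total_interest=$156.81
After 7 (month_end (apply 1% monthly interest)): balance=$1269.37 total_interest=$169.37
After 8 (withdraw($100)): balance=$1169.37 total_interest=$169.37
After 9 (year_end (apply 12% annual interest)): balance=$1309.69 total_interest=$309.69
After 10 (deposit($200)): balance=$1509.69 total_interest=$309.69
After 11 (deposit($50)): balance=$1559.69 total_interest=$309.69
After 12 (month_end (apply 1% monthly interest)): balance=$1575.28 total_interest=$325.28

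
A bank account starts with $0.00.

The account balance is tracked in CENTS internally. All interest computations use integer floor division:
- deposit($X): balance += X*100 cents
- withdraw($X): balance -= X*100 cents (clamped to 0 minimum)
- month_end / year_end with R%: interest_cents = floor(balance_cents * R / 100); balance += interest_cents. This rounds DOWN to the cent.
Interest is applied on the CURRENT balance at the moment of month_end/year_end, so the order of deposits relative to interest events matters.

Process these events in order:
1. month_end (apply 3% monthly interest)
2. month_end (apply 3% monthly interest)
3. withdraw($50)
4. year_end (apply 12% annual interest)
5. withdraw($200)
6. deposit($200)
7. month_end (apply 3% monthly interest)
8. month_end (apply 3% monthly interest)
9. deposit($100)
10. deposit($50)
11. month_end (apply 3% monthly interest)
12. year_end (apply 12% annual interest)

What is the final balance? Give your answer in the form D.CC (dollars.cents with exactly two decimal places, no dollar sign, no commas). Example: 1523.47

Answer: 417.80

Derivation:
After 1 (month_end (apply 3% monthly interest)): balance=$0.00 total_interest=$0.00
After 2 (month_end (apply 3% monthly interest)): balance=$0.00 total_interest=$0.00
After 3 (withdraw($50)): balance=$0.00 total_interest=$0.00
After 4 (year_end (apply 12% annual interest)): balance=$0.00 total_interest=$0.00
After 5 (withdraw($200)): balance=$0.00 total_interest=$0.00
After 6 (deposit($200)): balance=$200.00 total_interest=$0.00
After 7 (month_end (apply 3% monthly interest)): balance=$206.00 total_interest=$6.00
After 8 (month_end (apply 3% monthly interest)): balance=$212.18 total_interest=$12.18
After 9 (deposit($100)): balance=$312.18 total_interest=$12.18
After 10 (deposit($50)): balance=$362.18 total_interest=$12.18
After 11 (month_end (apply 3% monthly interest)): balance=$373.04 total_interest=$23.04
After 12 (year_end (apply 12% annual interest)): balance=$417.80 total_interest=$67.80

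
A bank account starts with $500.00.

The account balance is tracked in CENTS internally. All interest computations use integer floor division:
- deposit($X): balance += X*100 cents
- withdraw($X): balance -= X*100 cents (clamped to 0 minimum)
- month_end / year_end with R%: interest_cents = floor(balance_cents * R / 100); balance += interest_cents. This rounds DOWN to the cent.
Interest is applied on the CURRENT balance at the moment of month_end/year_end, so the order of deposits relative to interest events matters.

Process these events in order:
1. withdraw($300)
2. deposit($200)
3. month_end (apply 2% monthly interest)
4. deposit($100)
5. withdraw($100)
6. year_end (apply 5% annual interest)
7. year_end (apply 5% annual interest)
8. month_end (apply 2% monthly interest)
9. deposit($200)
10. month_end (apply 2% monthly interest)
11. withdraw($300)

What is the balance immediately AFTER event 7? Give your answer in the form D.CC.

Answer: 449.82

Derivation:
After 1 (withdraw($300)): balance=$200.00 total_interest=$0.00
After 2 (deposit($200)): balance=$400.00 total_interest=$0.00
After 3 (month_end (apply 2% monthly interest)): balance=$408.00 total_interest=$8.00
After 4 (deposit($100)): balance=$508.00 total_interest=$8.00
After 5 (withdraw($100)): balance=$408.00 total_interest=$8.00
After 6 (year_end (apply 5% annual interest)): balance=$428.40 total_interest=$28.40
After 7 (year_end (apply 5% annual interest)): balance=$449.82 total_interest=$49.82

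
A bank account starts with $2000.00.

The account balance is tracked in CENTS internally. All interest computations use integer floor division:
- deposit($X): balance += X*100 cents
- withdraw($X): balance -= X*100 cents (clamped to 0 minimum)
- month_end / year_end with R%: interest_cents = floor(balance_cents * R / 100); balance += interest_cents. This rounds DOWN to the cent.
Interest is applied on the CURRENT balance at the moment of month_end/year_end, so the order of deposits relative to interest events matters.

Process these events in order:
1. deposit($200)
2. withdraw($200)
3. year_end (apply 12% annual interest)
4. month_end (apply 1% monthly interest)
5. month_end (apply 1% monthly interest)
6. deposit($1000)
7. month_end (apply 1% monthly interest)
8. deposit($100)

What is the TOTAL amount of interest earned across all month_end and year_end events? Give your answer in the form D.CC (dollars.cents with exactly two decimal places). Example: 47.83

After 1 (deposit($200)): balance=$2200.00 total_interest=$0.00
After 2 (withdraw($200)): balance=$2000.00 total_interest=$0.00
After 3 (year_end (apply 12% annual interest)): balance=$2240.00 total_interest=$240.00
After 4 (month_end (apply 1% monthly interest)): balance=$2262.40 total_interest=$262.40
After 5 (month_end (apply 1% monthly interest)): balance=$2285.02 total_interest=$285.02
After 6 (deposit($1000)): balance=$3285.02 total_interest=$285.02
After 7 (month_end (apply 1% monthly interest)): balance=$3317.87 total_interest=$317.87
After 8 (deposit($100)): balance=$3417.87 total_interest=$317.87

Answer: 317.87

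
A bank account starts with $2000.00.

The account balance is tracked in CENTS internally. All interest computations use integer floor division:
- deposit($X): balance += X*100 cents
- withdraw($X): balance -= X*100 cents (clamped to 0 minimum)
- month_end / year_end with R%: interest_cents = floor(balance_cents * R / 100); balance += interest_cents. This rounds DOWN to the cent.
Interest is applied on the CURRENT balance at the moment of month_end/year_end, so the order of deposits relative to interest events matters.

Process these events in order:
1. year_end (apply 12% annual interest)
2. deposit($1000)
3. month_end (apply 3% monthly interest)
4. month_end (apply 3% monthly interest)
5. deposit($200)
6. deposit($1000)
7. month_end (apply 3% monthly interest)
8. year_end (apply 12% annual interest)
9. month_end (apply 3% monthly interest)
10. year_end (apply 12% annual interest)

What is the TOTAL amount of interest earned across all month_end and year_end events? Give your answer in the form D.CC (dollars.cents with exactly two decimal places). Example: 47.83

Answer: 1971.27

Derivation:
After 1 (year_end (apply 12% annual interest)): balance=$2240.00 total_interest=$240.00
After 2 (deposit($1000)): balance=$3240.00 total_interest=$240.00
After 3 (month_end (apply 3% monthly interest)): balance=$3337.20 total_interest=$337.20
After 4 (month_end (apply 3% monthly interest)): balance=$3437.31 total_interest=$437.31
After 5 (deposit($200)): balance=$3637.31 total_interest=$437.31
After 6 (deposit($1000)): balance=$4637.31 total_interest=$437.31
After 7 (month_end (apply 3% monthly interest)): balance=$4776.42 total_interest=$576.42
After 8 (year_end (apply 12% annual interest)): balance=$5349.59 total_interest=$1149.59
After 9 (month_end (apply 3% monthly interest)): balance=$5510.07 total_interest=$1310.07
After 10 (year_end (apply 12% annual interest)): balance=$6171.27 total_interest=$1971.27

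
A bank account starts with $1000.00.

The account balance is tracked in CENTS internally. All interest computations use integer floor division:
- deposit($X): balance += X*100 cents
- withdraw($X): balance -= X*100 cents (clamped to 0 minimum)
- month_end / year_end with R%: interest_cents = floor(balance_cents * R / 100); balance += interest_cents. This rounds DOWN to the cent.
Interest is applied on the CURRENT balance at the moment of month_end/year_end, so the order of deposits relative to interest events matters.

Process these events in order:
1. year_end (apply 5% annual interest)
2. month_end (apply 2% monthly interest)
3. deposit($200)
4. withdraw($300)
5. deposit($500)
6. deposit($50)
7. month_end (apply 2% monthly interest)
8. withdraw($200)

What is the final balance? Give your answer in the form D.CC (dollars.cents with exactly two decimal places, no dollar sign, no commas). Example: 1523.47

Answer: 1351.42

Derivation:
After 1 (year_end (apply 5% annual interest)): balance=$1050.00 total_interest=$50.00
After 2 (month_end (apply 2% monthly interest)): balance=$1071.00 total_interest=$71.00
After 3 (deposit($200)): balance=$1271.00 total_interest=$71.00
After 4 (withdraw($300)): balance=$971.00 total_interest=$71.00
After 5 (deposit($500)): balance=$1471.00 total_interest=$71.00
After 6 (deposit($50)): balance=$1521.00 total_interest=$71.00
After 7 (month_end (apply 2% monthly interest)): balance=$1551.42 total_interest=$101.42
After 8 (withdraw($200)): balance=$1351.42 total_interest=$101.42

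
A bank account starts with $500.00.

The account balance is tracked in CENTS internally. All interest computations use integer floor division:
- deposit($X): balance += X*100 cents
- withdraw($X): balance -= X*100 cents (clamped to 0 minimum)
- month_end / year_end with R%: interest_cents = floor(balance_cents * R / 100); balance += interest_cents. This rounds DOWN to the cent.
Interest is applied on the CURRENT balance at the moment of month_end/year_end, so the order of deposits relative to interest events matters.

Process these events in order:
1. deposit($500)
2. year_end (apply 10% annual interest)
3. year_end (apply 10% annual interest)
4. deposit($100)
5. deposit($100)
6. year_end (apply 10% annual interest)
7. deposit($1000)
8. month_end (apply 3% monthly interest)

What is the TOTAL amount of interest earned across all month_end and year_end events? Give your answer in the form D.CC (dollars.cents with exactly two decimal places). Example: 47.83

Answer: 427.53

Derivation:
After 1 (deposit($500)): balance=$1000.00 total_interest=$0.00
After 2 (year_end (apply 10% annual interest)): balance=$1100.00 total_interest=$100.00
After 3 (year_end (apply 10% annual interest)): balance=$1210.00 total_interest=$210.00
After 4 (deposit($100)): balance=$1310.00 total_interest=$210.00
After 5 (deposit($100)): balance=$1410.00 total_interest=$210.00
After 6 (year_end (apply 10% annual interest)): balance=$1551.00 total_interest=$351.00
After 7 (deposit($1000)): balance=$2551.00 total_interest=$351.00
After 8 (month_end (apply 3% monthly interest)): balance=$2627.53 total_interest=$427.53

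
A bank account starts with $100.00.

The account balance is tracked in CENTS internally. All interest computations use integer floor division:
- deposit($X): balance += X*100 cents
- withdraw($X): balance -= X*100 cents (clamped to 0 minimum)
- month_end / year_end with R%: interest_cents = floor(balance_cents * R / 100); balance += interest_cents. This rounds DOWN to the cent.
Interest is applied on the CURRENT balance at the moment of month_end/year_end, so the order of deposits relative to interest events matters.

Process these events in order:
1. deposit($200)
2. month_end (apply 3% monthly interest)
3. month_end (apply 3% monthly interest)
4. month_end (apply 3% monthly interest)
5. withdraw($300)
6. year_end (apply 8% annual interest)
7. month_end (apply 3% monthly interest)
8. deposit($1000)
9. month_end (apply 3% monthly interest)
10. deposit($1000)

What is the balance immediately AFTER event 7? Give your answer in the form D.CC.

After 1 (deposit($200)): balance=$300.00 total_interest=$0.00
After 2 (month_end (apply 3% monthly interest)): balance=$309.00 total_interest=$9.00
After 3 (month_end (apply 3% monthly interest)): balance=$318.27 total_interest=$18.27
After 4 (month_end (apply 3% monthly interest)): balance=$327.81 total_interest=$27.81
After 5 (withdraw($300)): balance=$27.81 total_interest=$27.81
After 6 (year_end (apply 8% annual interest)): balance=$30.03 total_interest=$30.03
After 7 (month_end (apply 3% monthly interest)): balance=$30.93 total_interest=$30.93

Answer: 30.93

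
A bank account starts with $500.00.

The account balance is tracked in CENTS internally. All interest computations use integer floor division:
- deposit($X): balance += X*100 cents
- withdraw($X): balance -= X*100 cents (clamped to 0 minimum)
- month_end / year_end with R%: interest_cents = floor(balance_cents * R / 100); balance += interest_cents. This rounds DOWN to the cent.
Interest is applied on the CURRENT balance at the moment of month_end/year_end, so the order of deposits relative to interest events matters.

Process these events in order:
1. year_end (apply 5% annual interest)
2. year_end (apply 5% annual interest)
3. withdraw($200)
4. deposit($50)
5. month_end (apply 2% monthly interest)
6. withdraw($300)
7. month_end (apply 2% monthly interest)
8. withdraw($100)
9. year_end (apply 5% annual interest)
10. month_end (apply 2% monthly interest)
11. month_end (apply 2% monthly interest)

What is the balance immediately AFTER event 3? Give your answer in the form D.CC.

Answer: 351.25

Derivation:
After 1 (year_end (apply 5% annual interest)): balance=$525.00 total_interest=$25.00
After 2 (year_end (apply 5% annual interest)): balance=$551.25 total_interest=$51.25
After 3 (withdraw($200)): balance=$351.25 total_interest=$51.25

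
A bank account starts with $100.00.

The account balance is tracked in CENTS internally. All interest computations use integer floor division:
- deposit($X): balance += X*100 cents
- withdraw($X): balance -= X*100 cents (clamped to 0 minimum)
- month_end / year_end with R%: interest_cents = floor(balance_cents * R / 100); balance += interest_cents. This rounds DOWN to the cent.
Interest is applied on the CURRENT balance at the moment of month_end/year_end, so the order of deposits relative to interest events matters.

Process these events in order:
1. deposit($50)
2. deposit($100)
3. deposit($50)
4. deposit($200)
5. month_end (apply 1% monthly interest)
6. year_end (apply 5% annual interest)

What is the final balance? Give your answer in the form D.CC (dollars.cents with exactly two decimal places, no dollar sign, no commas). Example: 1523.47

After 1 (deposit($50)): balance=$150.00 total_interest=$0.00
After 2 (deposit($100)): balance=$250.00 total_interest=$0.00
After 3 (deposit($50)): balance=$300.00 total_interest=$0.00
After 4 (deposit($200)): balance=$500.00 total_interest=$0.00
After 5 (month_end (apply 1% monthly interest)): balance=$505.00 total_interest=$5.00
After 6 (year_end (apply 5% annual interest)): balance=$530.25 total_interest=$30.25

Answer: 530.25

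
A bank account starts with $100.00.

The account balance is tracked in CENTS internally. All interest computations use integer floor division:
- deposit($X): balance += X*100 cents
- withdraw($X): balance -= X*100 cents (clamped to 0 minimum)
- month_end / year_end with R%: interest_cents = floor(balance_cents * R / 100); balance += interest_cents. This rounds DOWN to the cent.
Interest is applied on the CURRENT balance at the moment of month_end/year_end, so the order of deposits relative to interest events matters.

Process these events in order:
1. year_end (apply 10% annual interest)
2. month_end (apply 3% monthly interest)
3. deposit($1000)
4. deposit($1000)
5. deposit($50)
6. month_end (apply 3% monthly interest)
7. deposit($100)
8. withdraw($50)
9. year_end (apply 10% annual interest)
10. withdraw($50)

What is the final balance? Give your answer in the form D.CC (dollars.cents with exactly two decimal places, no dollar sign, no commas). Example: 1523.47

Answer: 2456.00

Derivation:
After 1 (year_end (apply 10% annual interest)): balance=$110.00 total_interest=$10.00
After 2 (month_end (apply 3% monthly interest)): balance=$113.30 total_interest=$13.30
After 3 (deposit($1000)): balance=$1113.30 total_interest=$13.30
After 4 (deposit($1000)): balance=$2113.30 total_interest=$13.30
After 5 (deposit($50)): balance=$2163.30 total_interest=$13.30
After 6 (month_end (apply 3% monthly interest)): balance=$2228.19 total_interest=$78.19
After 7 (deposit($100)): balance=$2328.19 total_interest=$78.19
After 8 (withdraw($50)): balance=$2278.19 total_interest=$78.19
After 9 (year_end (apply 10% annual interest)): balance=$2506.00 total_interest=$306.00
After 10 (withdraw($50)): balance=$2456.00 total_interest=$306.00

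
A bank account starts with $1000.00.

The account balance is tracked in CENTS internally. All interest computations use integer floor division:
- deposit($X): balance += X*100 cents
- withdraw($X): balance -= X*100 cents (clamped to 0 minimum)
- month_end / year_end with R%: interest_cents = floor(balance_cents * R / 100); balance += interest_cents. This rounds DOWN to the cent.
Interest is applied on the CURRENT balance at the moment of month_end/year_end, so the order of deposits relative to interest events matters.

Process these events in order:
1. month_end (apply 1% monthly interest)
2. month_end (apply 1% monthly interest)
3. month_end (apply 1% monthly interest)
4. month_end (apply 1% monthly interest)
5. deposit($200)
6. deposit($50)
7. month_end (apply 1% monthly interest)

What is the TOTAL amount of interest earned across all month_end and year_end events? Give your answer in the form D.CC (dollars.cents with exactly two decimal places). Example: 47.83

Answer: 53.50

Derivation:
After 1 (month_end (apply 1% monthly interest)): balance=$1010.00 total_interest=$10.00
After 2 (month_end (apply 1% monthly interest)): balance=$1020.10 total_interest=$20.10
After 3 (month_end (apply 1% monthly interest)): balance=$1030.30 total_interest=$30.30
After 4 (month_end (apply 1% monthly interest)): balance=$1040.60 total_interest=$40.60
After 5 (deposit($200)): balance=$1240.60 total_interest=$40.60
After 6 (deposit($50)): balance=$1290.60 total_interest=$40.60
After 7 (month_end (apply 1% monthly interest)): balance=$1303.50 total_interest=$53.50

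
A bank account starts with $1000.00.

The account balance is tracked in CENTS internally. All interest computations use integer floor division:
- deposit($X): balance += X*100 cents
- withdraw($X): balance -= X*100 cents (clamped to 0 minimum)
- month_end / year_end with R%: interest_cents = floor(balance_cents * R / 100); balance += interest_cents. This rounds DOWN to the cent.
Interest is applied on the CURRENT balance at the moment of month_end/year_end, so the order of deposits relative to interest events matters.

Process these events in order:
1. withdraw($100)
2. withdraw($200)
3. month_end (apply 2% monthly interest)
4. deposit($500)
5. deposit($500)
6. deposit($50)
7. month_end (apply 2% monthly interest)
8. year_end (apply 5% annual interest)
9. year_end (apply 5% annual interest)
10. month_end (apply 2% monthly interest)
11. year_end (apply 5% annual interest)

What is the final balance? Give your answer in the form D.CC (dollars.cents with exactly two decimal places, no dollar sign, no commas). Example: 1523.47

After 1 (withdraw($100)): balance=$900.00 total_interest=$0.00
After 2 (withdraw($200)): balance=$700.00 total_interest=$0.00
After 3 (month_end (apply 2% monthly interest)): balance=$714.00 total_interest=$14.00
After 4 (deposit($500)): balance=$1214.00 total_interest=$14.00
After 5 (deposit($500)): balance=$1714.00 total_interest=$14.00
After 6 (deposit($50)): balance=$1764.00 total_interest=$14.00
After 7 (month_end (apply 2% monthly interest)): balance=$1799.28 total_interest=$49.28
After 8 (year_end (apply 5% annual interest)): balance=$1889.24 total_interest=$139.24
After 9 (year_end (apply 5% annual interest)): balance=$1983.70 total_interest=$233.70
After 10 (month_end (apply 2% monthly interest)): balance=$2023.37 total_interest=$273.37
After 11 (year_end (apply 5% annual interest)): balance=$2124.53 total_interest=$374.53

Answer: 2124.53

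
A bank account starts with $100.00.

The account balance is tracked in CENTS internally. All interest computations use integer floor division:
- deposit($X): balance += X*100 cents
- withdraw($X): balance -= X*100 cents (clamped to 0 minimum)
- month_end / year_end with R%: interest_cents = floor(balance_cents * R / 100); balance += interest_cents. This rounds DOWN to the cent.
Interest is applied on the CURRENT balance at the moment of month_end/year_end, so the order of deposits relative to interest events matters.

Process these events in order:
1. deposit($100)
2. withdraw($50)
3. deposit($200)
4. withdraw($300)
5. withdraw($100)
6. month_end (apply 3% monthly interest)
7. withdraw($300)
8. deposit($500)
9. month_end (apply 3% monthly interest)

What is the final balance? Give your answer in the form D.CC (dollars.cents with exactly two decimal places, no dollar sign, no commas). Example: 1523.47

After 1 (deposit($100)): balance=$200.00 total_interest=$0.00
After 2 (withdraw($50)): balance=$150.00 total_interest=$0.00
After 3 (deposit($200)): balance=$350.00 total_interest=$0.00
After 4 (withdraw($300)): balance=$50.00 total_interest=$0.00
After 5 (withdraw($100)): balance=$0.00 total_interest=$0.00
After 6 (month_end (apply 3% monthly interest)): balance=$0.00 total_interest=$0.00
After 7 (withdraw($300)): balance=$0.00 total_interest=$0.00
After 8 (deposit($500)): balance=$500.00 total_interest=$0.00
After 9 (month_end (apply 3% monthly interest)): balance=$515.00 total_interest=$15.00

Answer: 515.00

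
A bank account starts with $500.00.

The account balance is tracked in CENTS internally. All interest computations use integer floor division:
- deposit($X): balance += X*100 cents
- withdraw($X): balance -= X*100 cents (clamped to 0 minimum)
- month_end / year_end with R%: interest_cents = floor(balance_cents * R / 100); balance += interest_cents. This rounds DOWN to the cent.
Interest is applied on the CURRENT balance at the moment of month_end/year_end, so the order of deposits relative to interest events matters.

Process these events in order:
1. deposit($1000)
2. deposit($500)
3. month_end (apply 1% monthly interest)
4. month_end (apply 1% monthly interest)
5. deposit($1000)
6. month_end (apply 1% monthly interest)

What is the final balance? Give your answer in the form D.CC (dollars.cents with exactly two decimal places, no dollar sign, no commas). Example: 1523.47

After 1 (deposit($1000)): balance=$1500.00 total_interest=$0.00
After 2 (deposit($500)): balance=$2000.00 total_interest=$0.00
After 3 (month_end (apply 1% monthly interest)): balance=$2020.00 total_interest=$20.00
After 4 (month_end (apply 1% monthly interest)): balance=$2040.20 total_interest=$40.20
After 5 (deposit($1000)): balance=$3040.20 total_interest=$40.20
After 6 (month_end (apply 1% monthly interest)): balance=$3070.60 total_interest=$70.60

Answer: 3070.60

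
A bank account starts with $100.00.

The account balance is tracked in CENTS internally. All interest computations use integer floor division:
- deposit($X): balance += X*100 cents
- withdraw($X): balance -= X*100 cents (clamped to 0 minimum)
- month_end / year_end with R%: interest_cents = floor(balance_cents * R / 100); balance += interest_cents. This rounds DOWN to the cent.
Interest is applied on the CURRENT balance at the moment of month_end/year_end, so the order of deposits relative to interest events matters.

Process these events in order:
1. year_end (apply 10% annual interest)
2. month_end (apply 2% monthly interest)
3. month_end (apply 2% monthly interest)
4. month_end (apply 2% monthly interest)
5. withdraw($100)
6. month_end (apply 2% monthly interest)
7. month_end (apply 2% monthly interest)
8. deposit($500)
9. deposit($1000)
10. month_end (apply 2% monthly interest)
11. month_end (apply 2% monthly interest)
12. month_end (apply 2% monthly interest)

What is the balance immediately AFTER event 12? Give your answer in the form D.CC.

After 1 (year_end (apply 10% annual interest)): balance=$110.00 total_interest=$10.00
After 2 (month_end (apply 2% monthly interest)): balance=$112.20 total_interest=$12.20
After 3 (month_end (apply 2% monthly interest)): balance=$114.44 total_interest=$14.44
After 4 (month_end (apply 2% monthly interest)): balance=$116.72 total_interest=$16.72
After 5 (withdraw($100)): balance=$16.72 total_interest=$16.72
After 6 (month_end (apply 2% monthly interest)): balance=$17.05 total_interest=$17.05
After 7 (month_end (apply 2% monthly interest)): balance=$17.39 total_interest=$17.39
After 8 (deposit($500)): balance=$517.39 total_interest=$17.39
After 9 (deposit($1000)): balance=$1517.39 total_interest=$17.39
After 10 (month_end (apply 2% monthly interest)): balance=$1547.73 total_interest=$47.73
After 11 (month_end (apply 2% monthly interest)): balance=$1578.68 total_interest=$78.68
After 12 (month_end (apply 2% monthly interest)): balance=$1610.25 total_interest=$110.25

Answer: 1610.25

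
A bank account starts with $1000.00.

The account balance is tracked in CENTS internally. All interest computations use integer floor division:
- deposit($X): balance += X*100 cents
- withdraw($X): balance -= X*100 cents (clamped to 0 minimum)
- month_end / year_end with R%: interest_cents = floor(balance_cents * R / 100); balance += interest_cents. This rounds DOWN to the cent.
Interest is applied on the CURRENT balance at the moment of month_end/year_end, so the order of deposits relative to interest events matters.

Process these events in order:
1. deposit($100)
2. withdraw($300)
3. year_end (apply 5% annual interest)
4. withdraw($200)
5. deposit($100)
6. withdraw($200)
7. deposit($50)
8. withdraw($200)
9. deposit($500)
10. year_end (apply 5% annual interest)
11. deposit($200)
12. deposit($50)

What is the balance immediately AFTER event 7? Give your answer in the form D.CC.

After 1 (deposit($100)): balance=$1100.00 total_interest=$0.00
After 2 (withdraw($300)): balance=$800.00 total_interest=$0.00
After 3 (year_end (apply 5% annual interest)): balance=$840.00 total_interest=$40.00
After 4 (withdraw($200)): balance=$640.00 total_interest=$40.00
After 5 (deposit($100)): balance=$740.00 total_interest=$40.00
After 6 (withdraw($200)): balance=$540.00 total_interest=$40.00
After 7 (deposit($50)): balance=$590.00 total_interest=$40.00

Answer: 590.00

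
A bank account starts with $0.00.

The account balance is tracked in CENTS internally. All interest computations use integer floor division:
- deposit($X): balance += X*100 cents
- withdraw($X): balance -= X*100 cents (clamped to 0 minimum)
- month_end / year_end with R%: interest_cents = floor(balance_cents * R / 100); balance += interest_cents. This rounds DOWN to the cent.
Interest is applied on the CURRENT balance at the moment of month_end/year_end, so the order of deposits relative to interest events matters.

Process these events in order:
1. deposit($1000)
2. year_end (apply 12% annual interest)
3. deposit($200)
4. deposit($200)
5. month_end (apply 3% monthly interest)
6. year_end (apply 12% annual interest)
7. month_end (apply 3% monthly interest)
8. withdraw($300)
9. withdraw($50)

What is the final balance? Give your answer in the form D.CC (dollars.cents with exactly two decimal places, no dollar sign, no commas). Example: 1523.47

Answer: 1456.07

Derivation:
After 1 (deposit($1000)): balance=$1000.00 total_interest=$0.00
After 2 (year_end (apply 12% annual interest)): balance=$1120.00 total_interest=$120.00
After 3 (deposit($200)): balance=$1320.00 total_interest=$120.00
After 4 (deposit($200)): balance=$1520.00 total_interest=$120.00
After 5 (month_end (apply 3% monthly interest)): balance=$1565.60 total_interest=$165.60
After 6 (year_end (apply 12% annual interest)): balance=$1753.47 total_interest=$353.47
After 7 (month_end (apply 3% monthly interest)): balance=$1806.07 total_interest=$406.07
After 8 (withdraw($300)): balance=$1506.07 total_interest=$406.07
After 9 (withdraw($50)): balance=$1456.07 total_interest=$406.07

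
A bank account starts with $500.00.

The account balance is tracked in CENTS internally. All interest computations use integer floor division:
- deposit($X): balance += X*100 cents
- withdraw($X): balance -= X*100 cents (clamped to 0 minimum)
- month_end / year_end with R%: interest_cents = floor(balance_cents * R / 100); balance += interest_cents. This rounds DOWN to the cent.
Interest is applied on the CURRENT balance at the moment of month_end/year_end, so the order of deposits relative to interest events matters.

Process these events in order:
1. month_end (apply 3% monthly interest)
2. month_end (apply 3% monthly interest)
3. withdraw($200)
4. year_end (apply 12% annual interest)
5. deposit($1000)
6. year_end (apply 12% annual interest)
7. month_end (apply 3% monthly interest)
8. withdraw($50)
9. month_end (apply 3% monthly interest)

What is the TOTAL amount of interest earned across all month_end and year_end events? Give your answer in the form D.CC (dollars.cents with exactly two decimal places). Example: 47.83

After 1 (month_end (apply 3% monthly interest)): balance=$515.00 total_interest=$15.00
After 2 (month_end (apply 3% monthly interest)): balance=$530.45 total_interest=$30.45
After 3 (withdraw($200)): balance=$330.45 total_interest=$30.45
After 4 (year_end (apply 12% annual interest)): balance=$370.10 total_interest=$70.10
After 5 (deposit($1000)): balance=$1370.10 total_interest=$70.10
After 6 (year_end (apply 12% annual interest)): balance=$1534.51 total_interest=$234.51
After 7 (month_end (apply 3% monthly interest)): balance=$1580.54 total_interest=$280.54
After 8 (withdraw($50)): balance=$1530.54 total_interest=$280.54
After 9 (month_end (apply 3% monthly interest)): balance=$1576.45 total_interest=$326.45

Answer: 326.45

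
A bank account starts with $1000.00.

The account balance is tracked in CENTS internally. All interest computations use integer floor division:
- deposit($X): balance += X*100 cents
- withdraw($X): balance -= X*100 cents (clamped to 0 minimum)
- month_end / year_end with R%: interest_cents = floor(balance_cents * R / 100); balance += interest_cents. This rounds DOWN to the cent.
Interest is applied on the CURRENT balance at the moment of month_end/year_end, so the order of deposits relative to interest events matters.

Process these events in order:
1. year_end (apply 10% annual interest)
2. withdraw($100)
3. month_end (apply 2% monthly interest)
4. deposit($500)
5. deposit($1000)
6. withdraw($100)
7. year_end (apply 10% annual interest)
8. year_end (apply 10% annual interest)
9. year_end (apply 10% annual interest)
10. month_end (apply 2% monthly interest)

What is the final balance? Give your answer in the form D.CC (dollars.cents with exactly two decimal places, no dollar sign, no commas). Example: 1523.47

Answer: 3285.44

Derivation:
After 1 (year_end (apply 10% annual interest)): balance=$1100.00 total_interest=$100.00
After 2 (withdraw($100)): balance=$1000.00 total_interest=$100.00
After 3 (month_end (apply 2% monthly interest)): balance=$1020.00 total_interest=$120.00
After 4 (deposit($500)): balance=$1520.00 total_interest=$120.00
After 5 (deposit($1000)): balance=$2520.00 total_interest=$120.00
After 6 (withdraw($100)): balance=$2420.00 total_interest=$120.00
After 7 (year_end (apply 10% annual interest)): balance=$2662.00 total_interest=$362.00
After 8 (year_end (apply 10% annual interest)): balance=$2928.20 total_interest=$628.20
After 9 (year_end (apply 10% annual interest)): balance=$3221.02 total_interest=$921.02
After 10 (month_end (apply 2% monthly interest)): balance=$3285.44 total_interest=$985.44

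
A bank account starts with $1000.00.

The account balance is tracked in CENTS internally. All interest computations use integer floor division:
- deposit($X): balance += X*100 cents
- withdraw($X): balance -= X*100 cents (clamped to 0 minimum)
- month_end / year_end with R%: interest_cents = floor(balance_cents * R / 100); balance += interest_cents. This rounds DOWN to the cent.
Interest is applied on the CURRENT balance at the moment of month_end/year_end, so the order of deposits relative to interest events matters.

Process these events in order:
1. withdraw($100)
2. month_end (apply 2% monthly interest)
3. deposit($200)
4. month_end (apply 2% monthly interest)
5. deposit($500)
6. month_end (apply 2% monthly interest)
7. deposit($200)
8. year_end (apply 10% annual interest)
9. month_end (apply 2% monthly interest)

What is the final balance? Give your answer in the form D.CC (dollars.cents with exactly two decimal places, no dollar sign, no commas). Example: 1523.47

Answer: 2101.67

Derivation:
After 1 (withdraw($100)): balance=$900.00 total_interest=$0.00
After 2 (month_end (apply 2% monthly interest)): balance=$918.00 total_interest=$18.00
After 3 (deposit($200)): balance=$1118.00 total_interest=$18.00
After 4 (month_end (apply 2% monthly interest)): balance=$1140.36 total_interest=$40.36
After 5 (deposit($500)): balance=$1640.36 total_interest=$40.36
After 6 (month_end (apply 2% monthly interest)): balance=$1673.16 total_interest=$73.16
After 7 (deposit($200)): balance=$1873.16 total_interest=$73.16
After 8 (year_end (apply 10% annual interest)): balance=$2060.47 total_interest=$260.47
After 9 (month_end (apply 2% monthly interest)): balance=$2101.67 total_interest=$301.67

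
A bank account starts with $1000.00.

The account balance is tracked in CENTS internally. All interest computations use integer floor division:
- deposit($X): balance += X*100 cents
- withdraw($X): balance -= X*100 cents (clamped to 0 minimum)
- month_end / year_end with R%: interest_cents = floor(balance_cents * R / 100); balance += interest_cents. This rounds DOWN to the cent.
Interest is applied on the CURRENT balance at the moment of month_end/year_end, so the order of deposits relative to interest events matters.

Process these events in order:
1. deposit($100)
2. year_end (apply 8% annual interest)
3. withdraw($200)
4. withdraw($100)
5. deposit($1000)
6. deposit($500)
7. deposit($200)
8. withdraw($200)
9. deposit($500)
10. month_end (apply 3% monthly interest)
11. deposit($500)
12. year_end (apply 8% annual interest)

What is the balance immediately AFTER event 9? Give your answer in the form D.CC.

After 1 (deposit($100)): balance=$1100.00 total_interest=$0.00
After 2 (year_end (apply 8% annual interest)): balance=$1188.00 total_interest=$88.00
After 3 (withdraw($200)): balance=$988.00 total_interest=$88.00
After 4 (withdraw($100)): balance=$888.00 total_interest=$88.00
After 5 (deposit($1000)): balance=$1888.00 total_interest=$88.00
After 6 (deposit($500)): balance=$2388.00 total_interest=$88.00
After 7 (deposit($200)): balance=$2588.00 total_interest=$88.00
After 8 (withdraw($200)): balance=$2388.00 total_interest=$88.00
After 9 (deposit($500)): balance=$2888.00 total_interest=$88.00

Answer: 2888.00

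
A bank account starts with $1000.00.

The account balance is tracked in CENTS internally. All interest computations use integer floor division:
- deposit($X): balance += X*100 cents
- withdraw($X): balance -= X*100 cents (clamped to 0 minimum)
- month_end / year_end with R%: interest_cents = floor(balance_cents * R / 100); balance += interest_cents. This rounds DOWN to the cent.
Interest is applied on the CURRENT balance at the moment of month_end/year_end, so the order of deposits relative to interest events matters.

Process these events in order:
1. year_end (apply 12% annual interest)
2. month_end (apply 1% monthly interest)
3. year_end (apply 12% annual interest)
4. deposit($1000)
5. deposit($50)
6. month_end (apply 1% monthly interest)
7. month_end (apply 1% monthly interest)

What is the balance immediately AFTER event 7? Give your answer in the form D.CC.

Answer: 2363.50

Derivation:
After 1 (year_end (apply 12% annual interest)): balance=$1120.00 total_interest=$120.00
After 2 (month_end (apply 1% monthly interest)): balance=$1131.20 total_interest=$131.20
After 3 (year_end (apply 12% annual interest)): balance=$1266.94 total_interest=$266.94
After 4 (deposit($1000)): balance=$2266.94 total_interest=$266.94
After 5 (deposit($50)): balance=$2316.94 total_interest=$266.94
After 6 (month_end (apply 1% monthly interest)): balance=$2340.10 total_interest=$290.10
After 7 (month_end (apply 1% monthly interest)): balance=$2363.50 total_interest=$313.50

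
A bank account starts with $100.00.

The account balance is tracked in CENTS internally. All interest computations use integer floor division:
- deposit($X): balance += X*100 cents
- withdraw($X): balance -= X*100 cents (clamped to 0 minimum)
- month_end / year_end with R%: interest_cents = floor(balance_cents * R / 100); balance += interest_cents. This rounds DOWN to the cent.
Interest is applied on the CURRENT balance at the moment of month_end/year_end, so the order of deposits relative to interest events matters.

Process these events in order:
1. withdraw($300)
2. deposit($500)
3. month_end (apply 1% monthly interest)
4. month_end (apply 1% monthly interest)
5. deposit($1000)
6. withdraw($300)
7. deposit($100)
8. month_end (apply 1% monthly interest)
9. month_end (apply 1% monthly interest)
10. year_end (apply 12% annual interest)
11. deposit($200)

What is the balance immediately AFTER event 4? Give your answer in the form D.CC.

Answer: 510.05

Derivation:
After 1 (withdraw($300)): balance=$0.00 total_interest=$0.00
After 2 (deposit($500)): balance=$500.00 total_interest=$0.00
After 3 (month_end (apply 1% monthly interest)): balance=$505.00 total_interest=$5.00
After 4 (month_end (apply 1% monthly interest)): balance=$510.05 total_interest=$10.05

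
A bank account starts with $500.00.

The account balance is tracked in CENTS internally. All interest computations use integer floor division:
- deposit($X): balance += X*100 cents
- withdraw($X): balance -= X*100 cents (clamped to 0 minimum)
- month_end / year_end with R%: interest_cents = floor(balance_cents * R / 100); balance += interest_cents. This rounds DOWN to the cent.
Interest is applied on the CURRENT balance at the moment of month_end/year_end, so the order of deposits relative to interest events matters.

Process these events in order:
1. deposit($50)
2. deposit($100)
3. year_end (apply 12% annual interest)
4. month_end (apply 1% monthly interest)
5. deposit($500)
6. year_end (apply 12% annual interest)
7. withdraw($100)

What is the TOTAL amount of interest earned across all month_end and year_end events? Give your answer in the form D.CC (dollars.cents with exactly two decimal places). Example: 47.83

Answer: 233.51

Derivation:
After 1 (deposit($50)): balance=$550.00 total_interest=$0.00
After 2 (deposit($100)): balance=$650.00 total_interest=$0.00
After 3 (year_end (apply 12% annual interest)): balance=$728.00 total_interest=$78.00
After 4 (month_end (apply 1% monthly interest)): balance=$735.28 total_interest=$85.28
After 5 (deposit($500)): balance=$1235.28 total_interest=$85.28
After 6 (year_end (apply 12% annual interest)): balance=$1383.51 total_interest=$233.51
After 7 (withdraw($100)): balance=$1283.51 total_interest=$233.51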